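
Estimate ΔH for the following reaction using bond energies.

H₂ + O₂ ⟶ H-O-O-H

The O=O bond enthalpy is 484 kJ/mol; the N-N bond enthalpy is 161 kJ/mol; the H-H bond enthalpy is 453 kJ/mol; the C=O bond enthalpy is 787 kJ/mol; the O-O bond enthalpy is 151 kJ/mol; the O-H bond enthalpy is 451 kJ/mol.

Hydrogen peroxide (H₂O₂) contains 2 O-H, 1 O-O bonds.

ΔH ≈ −116 kJ

Bonds broken (reactants):
  H-H: 1 × 453 = 453
  O=O: 1 × 484 = 484
  Σ(broken) = 937 kJ
Bonds formed (products):
  O-H: 2 × 451 = 902
  O-O: 1 × 151 = 151
  Σ(formed) = 1053 kJ
ΔH = Σ(broken) − Σ(formed) = 937 − 1053 = −116 kJ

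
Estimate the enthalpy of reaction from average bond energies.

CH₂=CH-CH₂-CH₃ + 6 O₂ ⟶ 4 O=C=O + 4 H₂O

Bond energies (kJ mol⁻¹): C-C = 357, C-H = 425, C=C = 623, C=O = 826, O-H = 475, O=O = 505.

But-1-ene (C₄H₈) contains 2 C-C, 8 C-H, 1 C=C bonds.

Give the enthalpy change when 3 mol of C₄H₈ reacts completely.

Bonds broken (reactants):
  C-C: 2 × 357 = 714
  C-H: 8 × 425 = 3400
  C=C: 1 × 623 = 623
  O=O: 6 × 505 = 3030
  Σ(broken) = 7767 kJ
Bonds formed (products):
  C=O: 8 × 826 = 6608
  O-H: 8 × 475 = 3800
  Σ(formed) = 10408 kJ
ΔH = Σ(broken) − Σ(formed) = 7767 − 10408 = −2641 kJ
For 3× the reaction as written: 3 × (−2641) = −7923 kJ

ΔH = −7923 kJ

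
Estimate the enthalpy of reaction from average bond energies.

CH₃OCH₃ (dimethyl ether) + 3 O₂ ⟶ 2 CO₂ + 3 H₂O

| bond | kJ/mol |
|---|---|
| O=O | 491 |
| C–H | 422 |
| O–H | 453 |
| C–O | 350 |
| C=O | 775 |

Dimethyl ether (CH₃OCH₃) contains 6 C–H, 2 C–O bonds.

Bonds broken (reactants):
  C–H: 6 × 422 = 2532
  C–O: 2 × 350 = 700
  O=O: 3 × 491 = 1473
  Σ(broken) = 4705 kJ
Bonds formed (products):
  C=O: 4 × 775 = 3100
  O–H: 6 × 453 = 2718
  Σ(formed) = 5818 kJ
ΔH = Σ(broken) − Σ(formed) = 4705 − 5818 = −1113 kJ

ΔH ≈ −1113 kJ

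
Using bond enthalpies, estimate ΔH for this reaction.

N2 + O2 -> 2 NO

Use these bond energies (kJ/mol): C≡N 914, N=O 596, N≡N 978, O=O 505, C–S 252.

ΔH ≈ +291 kJ

Bonds broken (reactants):
  N≡N: 1 × 978 = 978
  O=O: 1 × 505 = 505
  Σ(broken) = 1483 kJ
Bonds formed (products):
  N=O: 2 × 596 = 1192
  Σ(formed) = 1192 kJ
ΔH = Σ(broken) − Σ(formed) = 1483 − 1192 = +291 kJ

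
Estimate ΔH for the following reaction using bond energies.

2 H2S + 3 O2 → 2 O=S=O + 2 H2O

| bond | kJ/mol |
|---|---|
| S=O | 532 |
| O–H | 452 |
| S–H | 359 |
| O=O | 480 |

ΔH ≈ −1060 kJ

Bonds broken (reactants):
  O=O: 3 × 480 = 1440
  S–H: 4 × 359 = 1436
  Σ(broken) = 2876 kJ
Bonds formed (products):
  O–H: 4 × 452 = 1808
  S=O: 4 × 532 = 2128
  Σ(formed) = 3936 kJ
ΔH = Σ(broken) − Σ(formed) = 2876 − 3936 = −1060 kJ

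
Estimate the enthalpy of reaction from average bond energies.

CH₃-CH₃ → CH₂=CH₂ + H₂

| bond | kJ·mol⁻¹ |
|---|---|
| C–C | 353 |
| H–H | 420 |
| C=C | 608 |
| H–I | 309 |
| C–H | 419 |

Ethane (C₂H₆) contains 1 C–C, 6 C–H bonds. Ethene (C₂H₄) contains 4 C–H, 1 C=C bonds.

Bonds broken (reactants):
  C–C: 1 × 353 = 353
  C–H: 6 × 419 = 2514
  Σ(broken) = 2867 kJ
Bonds formed (products):
  C–H: 4 × 419 = 1676
  C=C: 1 × 608 = 608
  H–H: 1 × 420 = 420
  Σ(formed) = 2704 kJ
ΔH = Σ(broken) − Σ(formed) = 2867 − 2704 = +163 kJ

ΔH ≈ +163 kJ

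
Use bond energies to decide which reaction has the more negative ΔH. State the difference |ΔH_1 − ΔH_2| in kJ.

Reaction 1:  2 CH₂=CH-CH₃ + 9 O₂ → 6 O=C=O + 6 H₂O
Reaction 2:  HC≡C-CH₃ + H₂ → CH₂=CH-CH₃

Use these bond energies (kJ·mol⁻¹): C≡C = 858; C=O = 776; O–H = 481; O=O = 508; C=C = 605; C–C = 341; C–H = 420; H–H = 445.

Reaction 1, by 3438 kJ

Reaction 1:
  Bonds broken (reactants):
    C–C: 2 × 341 = 682
    C–H: 12 × 420 = 5040
    C=C: 2 × 605 = 1210
    O=O: 9 × 508 = 4572
    Σ(broken) = 11504 kJ
  Bonds formed (products):
    C=O: 12 × 776 = 9312
    O–H: 12 × 481 = 5772
    Σ(formed) = 15084 kJ
  ΔH_1 = 11504 − 15084 = −3580 kJ
Reaction 2:
  Bonds broken (reactants):
    C≡C: 1 × 858 = 858
    C–C: 1 × 341 = 341
    C–H: 4 × 420 = 1680
    H–H: 1 × 445 = 445
    Σ(broken) = 3324 kJ
  Bonds formed (products):
    C–C: 1 × 341 = 341
    C–H: 6 × 420 = 2520
    C=C: 1 × 605 = 605
    Σ(formed) = 3466 kJ
  ΔH_2 = 3324 − 3466 = −142 kJ
ΔH_1 − ΔH_2 = −3438 kJ, so reaction 1 has the more negative ΔH; |ΔH_1 − ΔH_2| = 3438 kJ.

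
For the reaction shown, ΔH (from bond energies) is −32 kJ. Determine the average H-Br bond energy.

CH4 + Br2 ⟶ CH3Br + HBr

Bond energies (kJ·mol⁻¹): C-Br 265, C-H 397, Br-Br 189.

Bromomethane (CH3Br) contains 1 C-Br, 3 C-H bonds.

Let D be the H-Br bond energy.
Σ(broken) = 1×189 + 4×397 = 1777
Σ(formed) = 1×265 + 3×397 + 1×D = 1456 + D
ΔH = Σ(broken) − Σ(formed) = (1777) − (1456 + D) = +321 − D
Setting this equal to −32 kJ gives D = 353 kJ/mol.

D(H-Br) ≈ 353 kJ/mol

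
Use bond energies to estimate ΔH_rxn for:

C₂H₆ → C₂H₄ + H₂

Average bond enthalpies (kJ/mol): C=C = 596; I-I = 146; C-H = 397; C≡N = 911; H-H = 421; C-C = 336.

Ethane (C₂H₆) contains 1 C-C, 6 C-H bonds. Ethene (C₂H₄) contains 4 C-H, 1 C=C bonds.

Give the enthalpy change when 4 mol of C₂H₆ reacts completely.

Bonds broken (reactants):
  C-C: 1 × 336 = 336
  C-H: 6 × 397 = 2382
  Σ(broken) = 2718 kJ
Bonds formed (products):
  C-H: 4 × 397 = 1588
  C=C: 1 × 596 = 596
  H-H: 1 × 421 = 421
  Σ(formed) = 2605 kJ
ΔH = Σ(broken) − Σ(formed) = 2718 − 2605 = +113 kJ
For 4× the reaction as written: 4 × (+113) = +452 kJ

ΔH = +452 kJ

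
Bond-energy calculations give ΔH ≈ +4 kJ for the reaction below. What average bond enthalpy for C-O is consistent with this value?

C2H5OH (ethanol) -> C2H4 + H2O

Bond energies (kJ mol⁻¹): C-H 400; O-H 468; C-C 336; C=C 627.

Let D be the C-O bond energy.
Σ(broken) = 1×336 + 5×400 + 1×D + 1×468 = 2804 + D
Σ(formed) = 4×400 + 1×627 + 2×468 = 3163
ΔH = Σ(broken) − Σ(formed) = (2804 + D) − (3163) = −359 + D
Setting this equal to +4 kJ gives D = 363 kJ/mol.

D(C-O) ≈ 363 kJ/mol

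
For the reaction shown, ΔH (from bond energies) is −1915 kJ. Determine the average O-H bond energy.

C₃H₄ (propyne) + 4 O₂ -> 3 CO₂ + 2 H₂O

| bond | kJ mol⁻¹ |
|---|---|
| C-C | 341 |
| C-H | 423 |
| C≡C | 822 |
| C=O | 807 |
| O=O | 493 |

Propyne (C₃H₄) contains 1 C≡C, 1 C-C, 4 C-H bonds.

Let D be the O-H bond energy.
Σ(broken) = 1×822 + 1×341 + 4×423 + 4×493 = 4827
Σ(formed) = 6×807 + 4×D = 4842 + 4D
ΔH = Σ(broken) − Σ(formed) = (4827) − (4842 + 4D) = −15 − 4D
Setting this equal to −1915 kJ gives 4D = 1900, so D = 475 kJ/mol.

D(O-H) ≈ 475 kJ/mol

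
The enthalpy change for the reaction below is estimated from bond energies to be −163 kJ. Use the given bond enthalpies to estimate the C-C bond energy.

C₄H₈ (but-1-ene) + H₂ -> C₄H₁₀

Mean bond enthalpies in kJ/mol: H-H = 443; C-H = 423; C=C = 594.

D(C-C) ≈ 354 kJ/mol

Let D be the C-C bond energy.
Σ(broken) = 2×D + 8×423 + 1×594 + 1×443 = 4421 + 2D
Σ(formed) = 3×D + 10×423 = 4230 + 3D
ΔH = Σ(broken) − Σ(formed) = (4421 + 2D) − (4230 + 3D) = +191 − D
Setting this equal to −163 kJ gives D = 354 kJ/mol.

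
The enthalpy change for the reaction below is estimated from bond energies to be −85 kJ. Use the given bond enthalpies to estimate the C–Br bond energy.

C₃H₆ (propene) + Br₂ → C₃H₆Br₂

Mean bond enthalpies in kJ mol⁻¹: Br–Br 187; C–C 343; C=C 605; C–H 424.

D(C–Br) ≈ 267 kJ/mol

Let D be the C–Br bond energy.
Σ(broken) = 1×187 + 1×343 + 6×424 + 1×605 = 3679
Σ(formed) = 2×D + 2×343 + 6×424 = 3230 + 2D
ΔH = Σ(broken) − Σ(formed) = (3679) − (3230 + 2D) = +449 − 2D
Setting this equal to −85 kJ gives 2D = 534, so D = 267 kJ/mol.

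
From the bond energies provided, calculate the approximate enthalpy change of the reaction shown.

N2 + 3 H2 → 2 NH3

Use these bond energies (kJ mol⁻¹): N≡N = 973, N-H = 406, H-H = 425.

Bonds broken (reactants):
  H-H: 3 × 425 = 1275
  N≡N: 1 × 973 = 973
  Σ(broken) = 2248 kJ
Bonds formed (products):
  N-H: 6 × 406 = 2436
  Σ(formed) = 2436 kJ
ΔH = Σ(broken) − Σ(formed) = 2248 − 2436 = −188 kJ

ΔH ≈ −188 kJ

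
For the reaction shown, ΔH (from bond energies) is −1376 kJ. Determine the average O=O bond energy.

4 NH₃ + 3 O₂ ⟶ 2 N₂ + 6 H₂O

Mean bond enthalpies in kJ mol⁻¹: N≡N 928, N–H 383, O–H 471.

Let D be the O=O bond energy.
Σ(broken) = 12×383 + 3×D = 4596 + 3D
Σ(formed) = 2×928 + 12×471 = 7508
ΔH = Σ(broken) − Σ(formed) = (4596 + 3D) − (7508) = −2912 + 3D
Setting this equal to −1376 kJ gives 3D = 1536, so D = 512 kJ/mol.

D(O=O) ≈ 512 kJ/mol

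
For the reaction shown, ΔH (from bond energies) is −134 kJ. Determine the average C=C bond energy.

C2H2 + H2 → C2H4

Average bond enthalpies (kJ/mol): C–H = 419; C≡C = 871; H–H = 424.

Let D be the C=C bond energy.
Σ(broken) = 1×871 + 2×419 + 1×424 = 2133
Σ(formed) = 4×419 + 1×D = 1676 + D
ΔH = Σ(broken) − Σ(formed) = (2133) − (1676 + D) = +457 − D
Setting this equal to −134 kJ gives D = 591 kJ/mol.

D(C=C) ≈ 591 kJ/mol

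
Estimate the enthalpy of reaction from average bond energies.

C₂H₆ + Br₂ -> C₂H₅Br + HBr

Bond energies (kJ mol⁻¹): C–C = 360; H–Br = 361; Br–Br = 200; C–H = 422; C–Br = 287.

ΔH ≈ −26 kJ

Bonds broken (reactants):
  Br–Br: 1 × 200 = 200
  C–C: 1 × 360 = 360
  C–H: 6 × 422 = 2532
  Σ(broken) = 3092 kJ
Bonds formed (products):
  C–Br: 1 × 287 = 287
  C–C: 1 × 360 = 360
  C–H: 5 × 422 = 2110
  H–Br: 1 × 361 = 361
  Σ(formed) = 3118 kJ
ΔH = Σ(broken) − Σ(formed) = 3092 − 3118 = −26 kJ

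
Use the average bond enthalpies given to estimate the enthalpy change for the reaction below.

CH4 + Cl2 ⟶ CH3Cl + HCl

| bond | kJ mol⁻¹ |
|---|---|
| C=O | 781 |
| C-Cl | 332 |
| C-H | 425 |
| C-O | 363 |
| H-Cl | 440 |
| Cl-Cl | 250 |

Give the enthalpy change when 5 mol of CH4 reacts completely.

Bonds broken (reactants):
  C-H: 4 × 425 = 1700
  Cl-Cl: 1 × 250 = 250
  Σ(broken) = 1950 kJ
Bonds formed (products):
  C-Cl: 1 × 332 = 332
  C-H: 3 × 425 = 1275
  H-Cl: 1 × 440 = 440
  Σ(formed) = 2047 kJ
ΔH = Σ(broken) − Σ(formed) = 1950 − 2047 = −97 kJ
For 5× the reaction as written: 5 × (−97) = −485 kJ

ΔH = −485 kJ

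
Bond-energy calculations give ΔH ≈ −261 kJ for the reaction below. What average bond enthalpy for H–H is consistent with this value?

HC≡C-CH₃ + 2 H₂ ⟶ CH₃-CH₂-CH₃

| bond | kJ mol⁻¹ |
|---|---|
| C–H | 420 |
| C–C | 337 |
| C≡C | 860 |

D(H–H) ≈ 448 kJ/mol

Let D be the H–H bond energy.
Σ(broken) = 1×860 + 1×337 + 4×420 + 2×D = 2877 + 2D
Σ(formed) = 2×337 + 8×420 = 4034
ΔH = Σ(broken) − Σ(formed) = (2877 + 2D) − (4034) = −1157 + 2D
Setting this equal to −261 kJ gives 2D = 896, so D = 448 kJ/mol.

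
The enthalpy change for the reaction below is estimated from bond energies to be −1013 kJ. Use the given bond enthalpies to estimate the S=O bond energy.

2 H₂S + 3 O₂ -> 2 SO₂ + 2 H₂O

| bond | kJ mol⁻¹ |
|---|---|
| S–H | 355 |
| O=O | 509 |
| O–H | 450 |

Let D be the S=O bond energy.
Σ(broken) = 3×509 + 4×355 = 2947
Σ(formed) = 4×450 + 4×D = 1800 + 4D
ΔH = Σ(broken) − Σ(formed) = (2947) − (1800 + 4D) = +1147 − 4D
Setting this equal to −1013 kJ gives 4D = 2160, so D = 540 kJ/mol.

D(S=O) ≈ 540 kJ/mol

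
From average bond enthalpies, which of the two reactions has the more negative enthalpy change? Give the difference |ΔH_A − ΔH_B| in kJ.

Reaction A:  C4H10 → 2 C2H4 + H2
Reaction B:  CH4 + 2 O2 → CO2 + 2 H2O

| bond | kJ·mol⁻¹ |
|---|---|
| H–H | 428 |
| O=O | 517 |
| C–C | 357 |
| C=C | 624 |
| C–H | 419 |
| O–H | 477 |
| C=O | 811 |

Reaction B, by 1053 kJ

Reaction A:
  Bonds broken (reactants):
    C–C: 3 × 357 = 1071
    C–H: 10 × 419 = 4190
    Σ(broken) = 5261 kJ
  Bonds formed (products):
    C–H: 8 × 419 = 3352
    C=C: 2 × 624 = 1248
    H–H: 1 × 428 = 428
    Σ(formed) = 5028 kJ
  ΔH_A = 5261 − 5028 = +233 kJ
Reaction B:
  Bonds broken (reactants):
    C–H: 4 × 419 = 1676
    O=O: 2 × 517 = 1034
    Σ(broken) = 2710 kJ
  Bonds formed (products):
    C=O: 2 × 811 = 1622
    O–H: 4 × 477 = 1908
    Σ(formed) = 3530 kJ
  ΔH_B = 2710 − 3530 = −820 kJ
ΔH_A − ΔH_B = +1053 kJ, so reaction B has the more negative ΔH; |ΔH_A − ΔH_B| = 1053 kJ.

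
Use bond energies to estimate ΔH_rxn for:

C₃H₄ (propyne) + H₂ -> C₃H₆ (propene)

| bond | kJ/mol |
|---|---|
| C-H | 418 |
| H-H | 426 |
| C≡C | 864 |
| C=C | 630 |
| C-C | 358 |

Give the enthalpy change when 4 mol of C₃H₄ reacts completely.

ΔH = −704 kJ

Bonds broken (reactants):
  C≡C: 1 × 864 = 864
  C-C: 1 × 358 = 358
  C-H: 4 × 418 = 1672
  H-H: 1 × 426 = 426
  Σ(broken) = 3320 kJ
Bonds formed (products):
  C-C: 1 × 358 = 358
  C-H: 6 × 418 = 2508
  C=C: 1 × 630 = 630
  Σ(formed) = 3496 kJ
ΔH = Σ(broken) − Σ(formed) = 3320 − 3496 = −176 kJ
For 4× the reaction as written: 4 × (−176) = −704 kJ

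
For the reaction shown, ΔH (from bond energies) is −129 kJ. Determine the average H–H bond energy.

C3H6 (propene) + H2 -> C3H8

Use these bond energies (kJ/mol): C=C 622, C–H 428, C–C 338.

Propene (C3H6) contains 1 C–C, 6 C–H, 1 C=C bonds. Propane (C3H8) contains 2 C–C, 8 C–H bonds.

Let D be the H–H bond energy.
Σ(broken) = 1×338 + 6×428 + 1×622 + 1×D = 3528 + D
Σ(formed) = 2×338 + 8×428 = 4100
ΔH = Σ(broken) − Σ(formed) = (3528 + D) − (4100) = −572 + D
Setting this equal to −129 kJ gives D = 443 kJ/mol.

D(H–H) ≈ 443 kJ/mol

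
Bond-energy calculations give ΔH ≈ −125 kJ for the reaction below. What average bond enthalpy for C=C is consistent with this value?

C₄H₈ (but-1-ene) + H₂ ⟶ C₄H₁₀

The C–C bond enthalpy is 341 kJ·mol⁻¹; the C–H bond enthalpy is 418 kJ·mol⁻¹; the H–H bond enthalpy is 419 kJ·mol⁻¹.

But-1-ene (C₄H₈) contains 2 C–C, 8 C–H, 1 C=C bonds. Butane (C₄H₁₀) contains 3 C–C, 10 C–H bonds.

D(C=C) ≈ 633 kJ/mol

Let D be the C=C bond energy.
Σ(broken) = 2×341 + 8×418 + 1×D + 1×419 = 4445 + D
Σ(formed) = 3×341 + 10×418 = 5203
ΔH = Σ(broken) − Σ(formed) = (4445 + D) − (5203) = −758 + D
Setting this equal to −125 kJ gives D = 633 kJ/mol.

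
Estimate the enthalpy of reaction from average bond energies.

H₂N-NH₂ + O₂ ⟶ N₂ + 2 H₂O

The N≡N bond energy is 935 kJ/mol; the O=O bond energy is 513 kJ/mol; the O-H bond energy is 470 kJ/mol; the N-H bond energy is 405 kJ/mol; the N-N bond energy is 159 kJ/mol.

Bonds broken (reactants):
  N-H: 4 × 405 = 1620
  N-N: 1 × 159 = 159
  O=O: 1 × 513 = 513
  Σ(broken) = 2292 kJ
Bonds formed (products):
  N≡N: 1 × 935 = 935
  O-H: 4 × 470 = 1880
  Σ(formed) = 2815 kJ
ΔH = Σ(broken) − Σ(formed) = 2292 − 2815 = −523 kJ

ΔH ≈ −523 kJ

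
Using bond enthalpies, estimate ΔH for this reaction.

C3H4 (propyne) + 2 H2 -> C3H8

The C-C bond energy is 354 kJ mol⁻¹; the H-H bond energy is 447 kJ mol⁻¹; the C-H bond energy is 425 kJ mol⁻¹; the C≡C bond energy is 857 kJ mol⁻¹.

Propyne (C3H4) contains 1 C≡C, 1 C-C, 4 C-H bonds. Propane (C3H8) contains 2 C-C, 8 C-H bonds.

ΔH ≈ −303 kJ

Bonds broken (reactants):
  C≡C: 1 × 857 = 857
  C-C: 1 × 354 = 354
  C-H: 4 × 425 = 1700
  H-H: 2 × 447 = 894
  Σ(broken) = 3805 kJ
Bonds formed (products):
  C-C: 2 × 354 = 708
  C-H: 8 × 425 = 3400
  Σ(formed) = 4108 kJ
ΔH = Σ(broken) − Σ(formed) = 3805 − 4108 = −303 kJ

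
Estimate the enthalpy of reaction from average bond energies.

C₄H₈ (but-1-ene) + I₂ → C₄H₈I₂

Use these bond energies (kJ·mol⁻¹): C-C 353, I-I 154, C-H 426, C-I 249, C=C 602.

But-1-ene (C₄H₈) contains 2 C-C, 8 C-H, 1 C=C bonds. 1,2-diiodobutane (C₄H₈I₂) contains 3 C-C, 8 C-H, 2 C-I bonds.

ΔH ≈ −95 kJ

Bonds broken (reactants):
  C-C: 2 × 353 = 706
  C-H: 8 × 426 = 3408
  C=C: 1 × 602 = 602
  I-I: 1 × 154 = 154
  Σ(broken) = 4870 kJ
Bonds formed (products):
  C-C: 3 × 353 = 1059
  C-H: 8 × 426 = 3408
  C-I: 2 × 249 = 498
  Σ(formed) = 4965 kJ
ΔH = Σ(broken) − Σ(formed) = 4870 − 4965 = −95 kJ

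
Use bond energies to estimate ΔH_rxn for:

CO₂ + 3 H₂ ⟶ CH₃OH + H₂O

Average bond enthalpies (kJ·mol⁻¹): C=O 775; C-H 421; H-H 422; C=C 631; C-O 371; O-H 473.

ΔH ≈ −237 kJ

Bonds broken (reactants):
  C=O: 2 × 775 = 1550
  H-H: 3 × 422 = 1266
  Σ(broken) = 2816 kJ
Bonds formed (products):
  C-H: 3 × 421 = 1263
  C-O: 1 × 371 = 371
  O-H: 3 × 473 = 1419
  Σ(formed) = 3053 kJ
ΔH = Σ(broken) − Σ(formed) = 2816 − 3053 = −237 kJ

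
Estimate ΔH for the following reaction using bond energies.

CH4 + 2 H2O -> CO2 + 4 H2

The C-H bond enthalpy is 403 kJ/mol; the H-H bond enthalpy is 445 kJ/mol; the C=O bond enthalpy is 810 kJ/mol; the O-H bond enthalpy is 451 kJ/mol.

ΔH ≈ +16 kJ

Bonds broken (reactants):
  C-H: 4 × 403 = 1612
  O-H: 4 × 451 = 1804
  Σ(broken) = 3416 kJ
Bonds formed (products):
  C=O: 2 × 810 = 1620
  H-H: 4 × 445 = 1780
  Σ(formed) = 3400 kJ
ΔH = Σ(broken) − Σ(formed) = 3416 − 3400 = +16 kJ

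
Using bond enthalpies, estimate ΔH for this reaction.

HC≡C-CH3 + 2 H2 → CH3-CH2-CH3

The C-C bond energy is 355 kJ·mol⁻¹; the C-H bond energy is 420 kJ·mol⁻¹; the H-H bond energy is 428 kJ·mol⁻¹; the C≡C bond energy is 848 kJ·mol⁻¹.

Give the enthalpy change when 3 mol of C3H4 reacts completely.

ΔH = −993 kJ

Bonds broken (reactants):
  C≡C: 1 × 848 = 848
  C-C: 1 × 355 = 355
  C-H: 4 × 420 = 1680
  H-H: 2 × 428 = 856
  Σ(broken) = 3739 kJ
Bonds formed (products):
  C-C: 2 × 355 = 710
  C-H: 8 × 420 = 3360
  Σ(formed) = 4070 kJ
ΔH = Σ(broken) − Σ(formed) = 3739 − 4070 = −331 kJ
For 3× the reaction as written: 3 × (−331) = −993 kJ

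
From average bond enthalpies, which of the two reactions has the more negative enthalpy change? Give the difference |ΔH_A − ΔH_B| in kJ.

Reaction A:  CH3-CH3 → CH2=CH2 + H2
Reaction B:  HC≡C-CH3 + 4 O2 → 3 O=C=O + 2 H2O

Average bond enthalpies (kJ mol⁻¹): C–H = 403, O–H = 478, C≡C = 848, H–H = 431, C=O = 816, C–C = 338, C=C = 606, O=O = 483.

Reaction B, by 2185 kJ

Reaction A:
  Bonds broken (reactants):
    C–C: 1 × 338 = 338
    C–H: 6 × 403 = 2418
    Σ(broken) = 2756 kJ
  Bonds formed (products):
    C–H: 4 × 403 = 1612
    C=C: 1 × 606 = 606
    H–H: 1 × 431 = 431
    Σ(formed) = 2649 kJ
  ΔH_A = 2756 − 2649 = +107 kJ
Reaction B:
  Bonds broken (reactants):
    C≡C: 1 × 848 = 848
    C–C: 1 × 338 = 338
    C–H: 4 × 403 = 1612
    O=O: 4 × 483 = 1932
    Σ(broken) = 4730 kJ
  Bonds formed (products):
    C=O: 6 × 816 = 4896
    O–H: 4 × 478 = 1912
    Σ(formed) = 6808 kJ
  ΔH_B = 4730 − 6808 = −2078 kJ
ΔH_A − ΔH_B = +2185 kJ, so reaction B has the more negative ΔH; |ΔH_A − ΔH_B| = 2185 kJ.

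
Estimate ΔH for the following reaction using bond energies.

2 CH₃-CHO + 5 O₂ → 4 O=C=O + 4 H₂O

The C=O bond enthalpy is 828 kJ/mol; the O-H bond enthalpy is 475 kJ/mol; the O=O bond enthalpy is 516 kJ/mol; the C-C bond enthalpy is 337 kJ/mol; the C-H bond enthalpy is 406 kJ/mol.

ΔH ≈ −2266 kJ

Bonds broken (reactants):
  C-C: 2 × 337 = 674
  C-H: 8 × 406 = 3248
  C=O: 2 × 828 = 1656
  O=O: 5 × 516 = 2580
  Σ(broken) = 8158 kJ
Bonds formed (products):
  C=O: 8 × 828 = 6624
  O-H: 8 × 475 = 3800
  Σ(formed) = 10424 kJ
ΔH = Σ(broken) − Σ(formed) = 8158 − 10424 = −2266 kJ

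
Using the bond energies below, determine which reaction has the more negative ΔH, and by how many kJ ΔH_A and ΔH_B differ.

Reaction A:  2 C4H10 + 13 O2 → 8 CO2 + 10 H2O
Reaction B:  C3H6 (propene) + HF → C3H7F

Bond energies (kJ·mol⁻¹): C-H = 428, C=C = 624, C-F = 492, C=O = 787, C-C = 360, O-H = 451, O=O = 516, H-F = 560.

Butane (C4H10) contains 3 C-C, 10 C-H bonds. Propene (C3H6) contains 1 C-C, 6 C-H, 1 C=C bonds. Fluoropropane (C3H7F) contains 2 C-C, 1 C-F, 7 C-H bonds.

Reaction A:
  Bonds broken (reactants):
    C-C: 6 × 360 = 2160
    C-H: 20 × 428 = 8560
    O=O: 13 × 516 = 6708
    Σ(broken) = 17428 kJ
  Bonds formed (products):
    C=O: 16 × 787 = 12592
    O-H: 20 × 451 = 9020
    Σ(formed) = 21612 kJ
  ΔH_A = 17428 − 21612 = −4184 kJ
Reaction B:
  Bonds broken (reactants):
    C-C: 1 × 360 = 360
    C-H: 6 × 428 = 2568
    C=C: 1 × 624 = 624
    H-F: 1 × 560 = 560
    Σ(broken) = 4112 kJ
  Bonds formed (products):
    C-C: 2 × 360 = 720
    C-F: 1 × 492 = 492
    C-H: 7 × 428 = 2996
    Σ(formed) = 4208 kJ
  ΔH_B = 4112 − 4208 = −96 kJ
ΔH_A − ΔH_B = −4088 kJ, so reaction A has the more negative ΔH; |ΔH_A − ΔH_B| = 4088 kJ.

Reaction A, by 4088 kJ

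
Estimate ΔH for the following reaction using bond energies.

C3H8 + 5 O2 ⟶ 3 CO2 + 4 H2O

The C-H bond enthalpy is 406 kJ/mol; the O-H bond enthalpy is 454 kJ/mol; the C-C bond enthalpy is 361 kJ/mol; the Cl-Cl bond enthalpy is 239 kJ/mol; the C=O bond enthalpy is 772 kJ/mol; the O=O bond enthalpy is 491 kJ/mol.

ΔH ≈ −1839 kJ

Bonds broken (reactants):
  C-C: 2 × 361 = 722
  C-H: 8 × 406 = 3248
  O=O: 5 × 491 = 2455
  Σ(broken) = 6425 kJ
Bonds formed (products):
  C=O: 6 × 772 = 4632
  O-H: 8 × 454 = 3632
  Σ(formed) = 8264 kJ
ΔH = Σ(broken) − Σ(formed) = 6425 − 8264 = −1839 kJ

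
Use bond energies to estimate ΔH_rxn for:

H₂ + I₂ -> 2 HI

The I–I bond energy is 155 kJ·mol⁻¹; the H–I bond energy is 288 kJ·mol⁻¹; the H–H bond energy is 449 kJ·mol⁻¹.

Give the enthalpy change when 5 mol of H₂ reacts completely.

Bonds broken (reactants):
  H–H: 1 × 449 = 449
  I–I: 1 × 155 = 155
  Σ(broken) = 604 kJ
Bonds formed (products):
  H–I: 2 × 288 = 576
  Σ(formed) = 576 kJ
ΔH = Σ(broken) − Σ(formed) = 604 − 576 = +28 kJ
For 5× the reaction as written: 5 × (+28) = +140 kJ

ΔH = +140 kJ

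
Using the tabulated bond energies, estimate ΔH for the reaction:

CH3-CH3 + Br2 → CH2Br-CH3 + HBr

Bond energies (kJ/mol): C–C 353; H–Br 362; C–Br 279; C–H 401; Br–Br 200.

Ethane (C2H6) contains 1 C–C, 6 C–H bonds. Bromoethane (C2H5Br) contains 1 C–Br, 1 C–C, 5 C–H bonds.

Bonds broken (reactants):
  Br–Br: 1 × 200 = 200
  C–C: 1 × 353 = 353
  C–H: 6 × 401 = 2406
  Σ(broken) = 2959 kJ
Bonds formed (products):
  C–Br: 1 × 279 = 279
  C–C: 1 × 353 = 353
  C–H: 5 × 401 = 2005
  H–Br: 1 × 362 = 362
  Σ(formed) = 2999 kJ
ΔH = Σ(broken) − Σ(formed) = 2959 − 2999 = −40 kJ

ΔH ≈ −40 kJ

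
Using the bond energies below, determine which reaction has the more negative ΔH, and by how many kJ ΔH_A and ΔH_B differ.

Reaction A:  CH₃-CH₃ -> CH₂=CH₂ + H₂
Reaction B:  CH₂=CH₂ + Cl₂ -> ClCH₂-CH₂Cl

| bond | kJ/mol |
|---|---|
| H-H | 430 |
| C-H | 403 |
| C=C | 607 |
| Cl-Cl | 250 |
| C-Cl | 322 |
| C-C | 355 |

Reaction B, by 266 kJ

Reaction A:
  Bonds broken (reactants):
    C-C: 1 × 355 = 355
    C-H: 6 × 403 = 2418
    Σ(broken) = 2773 kJ
  Bonds formed (products):
    C-H: 4 × 403 = 1612
    C=C: 1 × 607 = 607
    H-H: 1 × 430 = 430
    Σ(formed) = 2649 kJ
  ΔH_A = 2773 − 2649 = +124 kJ
Reaction B:
  Bonds broken (reactants):
    C-H: 4 × 403 = 1612
    C=C: 1 × 607 = 607
    Cl-Cl: 1 × 250 = 250
    Σ(broken) = 2469 kJ
  Bonds formed (products):
    C-C: 1 × 355 = 355
    C-Cl: 2 × 322 = 644
    C-H: 4 × 403 = 1612
    Σ(formed) = 2611 kJ
  ΔH_B = 2469 − 2611 = −142 kJ
ΔH_A − ΔH_B = +266 kJ, so reaction B has the more negative ΔH; |ΔH_A − ΔH_B| = 266 kJ.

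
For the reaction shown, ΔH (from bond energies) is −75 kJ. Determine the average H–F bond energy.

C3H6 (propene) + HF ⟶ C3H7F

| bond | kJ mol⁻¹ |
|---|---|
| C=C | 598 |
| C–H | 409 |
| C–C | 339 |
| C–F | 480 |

D(H–F) ≈ 555 kJ/mol

Let D be the H–F bond energy.
Σ(broken) = 1×339 + 6×409 + 1×598 + 1×D = 3391 + D
Σ(formed) = 2×339 + 1×480 + 7×409 = 4021
ΔH = Σ(broken) − Σ(formed) = (3391 + D) − (4021) = −630 + D
Setting this equal to −75 kJ gives D = 555 kJ/mol.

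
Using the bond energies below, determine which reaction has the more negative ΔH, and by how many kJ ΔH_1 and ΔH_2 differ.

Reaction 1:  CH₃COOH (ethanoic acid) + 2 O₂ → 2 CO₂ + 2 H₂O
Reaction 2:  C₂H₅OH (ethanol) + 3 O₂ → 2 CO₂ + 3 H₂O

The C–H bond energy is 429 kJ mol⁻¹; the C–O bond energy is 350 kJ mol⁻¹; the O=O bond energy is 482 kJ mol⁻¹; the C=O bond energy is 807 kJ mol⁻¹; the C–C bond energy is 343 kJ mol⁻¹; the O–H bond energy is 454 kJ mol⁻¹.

Reaction 2, by 375 kJ

Reaction 1:
  Bonds broken (reactants):
    C–C: 1 × 343 = 343
    C–H: 3 × 429 = 1287
    C–O: 1 × 350 = 350
    C=O: 1 × 807 = 807
    O–H: 1 × 454 = 454
    O=O: 2 × 482 = 964
    Σ(broken) = 4205 kJ
  Bonds formed (products):
    C=O: 4 × 807 = 3228
    O–H: 4 × 454 = 1816
    Σ(formed) = 5044 kJ
  ΔH_1 = 4205 − 5044 = −839 kJ
Reaction 2:
  Bonds broken (reactants):
    C–C: 1 × 343 = 343
    C–H: 5 × 429 = 2145
    C–O: 1 × 350 = 350
    O–H: 1 × 454 = 454
    O=O: 3 × 482 = 1446
    Σ(broken) = 4738 kJ
  Bonds formed (products):
    C=O: 4 × 807 = 3228
    O–H: 6 × 454 = 2724
    Σ(formed) = 5952 kJ
  ΔH_2 = 4738 − 5952 = −1214 kJ
ΔH_1 − ΔH_2 = +375 kJ, so reaction 2 has the more negative ΔH; |ΔH_1 − ΔH_2| = 375 kJ.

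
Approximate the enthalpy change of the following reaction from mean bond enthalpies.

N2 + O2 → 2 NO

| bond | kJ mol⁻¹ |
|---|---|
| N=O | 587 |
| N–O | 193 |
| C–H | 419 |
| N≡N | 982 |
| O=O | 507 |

Bonds broken (reactants):
  N≡N: 1 × 982 = 982
  O=O: 1 × 507 = 507
  Σ(broken) = 1489 kJ
Bonds formed (products):
  N=O: 2 × 587 = 1174
  Σ(formed) = 1174 kJ
ΔH = Σ(broken) − Σ(formed) = 1489 − 1174 = +315 kJ

ΔH ≈ +315 kJ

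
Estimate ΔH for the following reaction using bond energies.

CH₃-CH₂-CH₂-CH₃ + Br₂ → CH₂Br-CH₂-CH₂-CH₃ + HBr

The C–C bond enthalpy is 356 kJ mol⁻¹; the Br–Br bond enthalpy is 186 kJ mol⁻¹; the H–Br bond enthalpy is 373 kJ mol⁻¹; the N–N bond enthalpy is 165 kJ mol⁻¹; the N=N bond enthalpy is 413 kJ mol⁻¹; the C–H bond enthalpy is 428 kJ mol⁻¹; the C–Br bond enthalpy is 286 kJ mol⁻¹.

ΔH ≈ −45 kJ

Bonds broken (reactants):
  Br–Br: 1 × 186 = 186
  C–C: 3 × 356 = 1068
  C–H: 10 × 428 = 4280
  Σ(broken) = 5534 kJ
Bonds formed (products):
  C–Br: 1 × 286 = 286
  C–C: 3 × 356 = 1068
  C–H: 9 × 428 = 3852
  H–Br: 1 × 373 = 373
  Σ(formed) = 5579 kJ
ΔH = Σ(broken) − Σ(formed) = 5534 − 5579 = −45 kJ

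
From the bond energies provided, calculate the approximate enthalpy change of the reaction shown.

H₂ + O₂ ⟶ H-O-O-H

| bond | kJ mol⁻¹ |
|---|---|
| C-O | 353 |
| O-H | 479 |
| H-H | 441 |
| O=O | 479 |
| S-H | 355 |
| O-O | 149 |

Bonds broken (reactants):
  H-H: 1 × 441 = 441
  O=O: 1 × 479 = 479
  Σ(broken) = 920 kJ
Bonds formed (products):
  O-H: 2 × 479 = 958
  O-O: 1 × 149 = 149
  Σ(formed) = 1107 kJ
ΔH = Σ(broken) − Σ(formed) = 920 − 1107 = −187 kJ

ΔH ≈ −187 kJ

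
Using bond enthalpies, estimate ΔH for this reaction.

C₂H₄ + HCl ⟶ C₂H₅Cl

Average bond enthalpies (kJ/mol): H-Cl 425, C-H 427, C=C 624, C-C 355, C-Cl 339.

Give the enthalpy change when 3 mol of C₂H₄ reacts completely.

Bonds broken (reactants):
  C-H: 4 × 427 = 1708
  C=C: 1 × 624 = 624
  H-Cl: 1 × 425 = 425
  Σ(broken) = 2757 kJ
Bonds formed (products):
  C-C: 1 × 355 = 355
  C-Cl: 1 × 339 = 339
  C-H: 5 × 427 = 2135
  Σ(formed) = 2829 kJ
ΔH = Σ(broken) − Σ(formed) = 2757 − 2829 = −72 kJ
For 3× the reaction as written: 3 × (−72) = −216 kJ

ΔH = −216 kJ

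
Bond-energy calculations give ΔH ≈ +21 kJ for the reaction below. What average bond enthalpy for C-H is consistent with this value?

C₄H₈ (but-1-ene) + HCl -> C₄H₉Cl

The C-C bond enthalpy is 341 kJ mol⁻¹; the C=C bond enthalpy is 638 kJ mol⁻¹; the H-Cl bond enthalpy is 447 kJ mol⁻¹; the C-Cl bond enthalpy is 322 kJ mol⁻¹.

D(C-H) ≈ 401 kJ/mol

Let D be the C-H bond energy.
Σ(broken) = 2×341 + 8×D + 1×638 + 1×447 = 1767 + 8D
Σ(formed) = 3×341 + 1×322 + 9×D = 1345 + 9D
ΔH = Σ(broken) − Σ(formed) = (1767 + 8D) − (1345 + 9D) = +422 − D
Setting this equal to +21 kJ gives D = 401 kJ/mol.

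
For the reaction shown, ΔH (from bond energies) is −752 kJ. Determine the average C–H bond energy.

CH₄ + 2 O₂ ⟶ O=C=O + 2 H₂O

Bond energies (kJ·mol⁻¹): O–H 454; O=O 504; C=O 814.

D(C–H) ≈ 421 kJ/mol

Let D be the C–H bond energy.
Σ(broken) = 4×D + 2×504 = 1008 + 4D
Σ(formed) = 2×814 + 4×454 = 3444
ΔH = Σ(broken) − Σ(formed) = (1008 + 4D) − (3444) = −2436 + 4D
Setting this equal to −752 kJ gives 4D = 1684, so D = 421 kJ/mol.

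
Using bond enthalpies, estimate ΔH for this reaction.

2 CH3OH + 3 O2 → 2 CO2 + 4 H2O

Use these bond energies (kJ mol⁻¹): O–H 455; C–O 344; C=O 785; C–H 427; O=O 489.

Bonds broken (reactants):
  C–H: 6 × 427 = 2562
  C–O: 2 × 344 = 688
  O–H: 2 × 455 = 910
  O=O: 3 × 489 = 1467
  Σ(broken) = 5627 kJ
Bonds formed (products):
  C=O: 4 × 785 = 3140
  O–H: 8 × 455 = 3640
  Σ(formed) = 6780 kJ
ΔH = Σ(broken) − Σ(formed) = 5627 − 6780 = −1153 kJ

ΔH ≈ −1153 kJ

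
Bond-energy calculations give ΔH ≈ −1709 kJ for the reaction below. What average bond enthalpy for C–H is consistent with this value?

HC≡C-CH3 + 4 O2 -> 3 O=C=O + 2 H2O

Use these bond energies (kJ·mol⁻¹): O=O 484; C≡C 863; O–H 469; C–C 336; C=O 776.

D(C–H) ≈ 422 kJ/mol

Let D be the C–H bond energy.
Σ(broken) = 1×863 + 1×336 + 4×D + 4×484 = 3135 + 4D
Σ(formed) = 6×776 + 4×469 = 6532
ΔH = Σ(broken) − Σ(formed) = (3135 + 4D) − (6532) = −3397 + 4D
Setting this equal to −1709 kJ gives 4D = 1688, so D = 422 kJ/mol.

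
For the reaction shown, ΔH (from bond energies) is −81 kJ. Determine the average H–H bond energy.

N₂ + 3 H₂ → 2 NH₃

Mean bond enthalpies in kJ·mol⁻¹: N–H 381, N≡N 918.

D(H–H) ≈ 429 kJ/mol

Let D be the H–H bond energy.
Σ(broken) = 3×D + 1×918 = 918 + 3D
Σ(formed) = 6×381 = 2286
ΔH = Σ(broken) − Σ(formed) = (918 + 3D) − (2286) = −1368 + 3D
Setting this equal to −81 kJ gives 3D = 1287, so D = 429 kJ/mol.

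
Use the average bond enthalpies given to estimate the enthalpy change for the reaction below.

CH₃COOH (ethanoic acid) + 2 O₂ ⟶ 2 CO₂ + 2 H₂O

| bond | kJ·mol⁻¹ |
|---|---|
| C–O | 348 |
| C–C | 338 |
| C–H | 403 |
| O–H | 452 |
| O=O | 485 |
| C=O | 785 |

Bonds broken (reactants):
  C–C: 1 × 338 = 338
  C–H: 3 × 403 = 1209
  C–O: 1 × 348 = 348
  C=O: 1 × 785 = 785
  O–H: 1 × 452 = 452
  O=O: 2 × 485 = 970
  Σ(broken) = 4102 kJ
Bonds formed (products):
  C=O: 4 × 785 = 3140
  O–H: 4 × 452 = 1808
  Σ(formed) = 4948 kJ
ΔH = Σ(broken) − Σ(formed) = 4102 − 4948 = −846 kJ

ΔH ≈ −846 kJ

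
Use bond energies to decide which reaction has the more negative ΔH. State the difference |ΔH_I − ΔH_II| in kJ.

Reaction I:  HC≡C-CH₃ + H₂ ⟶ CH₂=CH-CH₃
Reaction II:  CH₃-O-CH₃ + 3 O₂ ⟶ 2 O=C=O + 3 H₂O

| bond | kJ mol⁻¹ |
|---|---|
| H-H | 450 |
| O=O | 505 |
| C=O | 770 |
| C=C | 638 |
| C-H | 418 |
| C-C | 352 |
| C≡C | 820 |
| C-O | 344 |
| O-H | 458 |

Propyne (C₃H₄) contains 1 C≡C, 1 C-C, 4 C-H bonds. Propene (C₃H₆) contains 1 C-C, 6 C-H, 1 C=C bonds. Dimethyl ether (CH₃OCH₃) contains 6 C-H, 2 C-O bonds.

Reaction I:
  Bonds broken (reactants):
    C≡C: 1 × 820 = 820
    C-C: 1 × 352 = 352
    C-H: 4 × 418 = 1672
    H-H: 1 × 450 = 450
    Σ(broken) = 3294 kJ
  Bonds formed (products):
    C-C: 1 × 352 = 352
    C-H: 6 × 418 = 2508
    C=C: 1 × 638 = 638
    Σ(formed) = 3498 kJ
  ΔH_I = 3294 − 3498 = −204 kJ
Reaction II:
  Bonds broken (reactants):
    C-H: 6 × 418 = 2508
    C-O: 2 × 344 = 688
    O=O: 3 × 505 = 1515
    Σ(broken) = 4711 kJ
  Bonds formed (products):
    C=O: 4 × 770 = 3080
    O-H: 6 × 458 = 2748
    Σ(formed) = 5828 kJ
  ΔH_II = 4711 − 5828 = −1117 kJ
ΔH_I − ΔH_II = +913 kJ, so reaction II has the more negative ΔH; |ΔH_I − ΔH_II| = 913 kJ.

Reaction II, by 913 kJ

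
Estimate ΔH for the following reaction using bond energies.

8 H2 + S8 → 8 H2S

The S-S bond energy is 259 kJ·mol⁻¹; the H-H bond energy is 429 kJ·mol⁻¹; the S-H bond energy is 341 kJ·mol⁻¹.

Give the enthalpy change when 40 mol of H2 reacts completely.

ΔH = +240 kJ

Bonds broken (reactants):
  H-H: 8 × 429 = 3432
  S-S: 8 × 259 = 2072
  Σ(broken) = 5504 kJ
Bonds formed (products):
  S-H: 16 × 341 = 5456
  Σ(formed) = 5456 kJ
ΔH = Σ(broken) − Σ(formed) = 5504 − 5456 = +48 kJ
For 5× the reaction as written: 5 × (+48) = +240 kJ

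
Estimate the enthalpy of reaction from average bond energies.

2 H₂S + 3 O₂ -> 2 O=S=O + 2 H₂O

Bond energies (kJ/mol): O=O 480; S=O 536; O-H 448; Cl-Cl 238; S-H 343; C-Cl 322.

ΔH ≈ −1124 kJ

Bonds broken (reactants):
  O=O: 3 × 480 = 1440
  S-H: 4 × 343 = 1372
  Σ(broken) = 2812 kJ
Bonds formed (products):
  O-H: 4 × 448 = 1792
  S=O: 4 × 536 = 2144
  Σ(formed) = 3936 kJ
ΔH = Σ(broken) − Σ(formed) = 2812 − 3936 = −1124 kJ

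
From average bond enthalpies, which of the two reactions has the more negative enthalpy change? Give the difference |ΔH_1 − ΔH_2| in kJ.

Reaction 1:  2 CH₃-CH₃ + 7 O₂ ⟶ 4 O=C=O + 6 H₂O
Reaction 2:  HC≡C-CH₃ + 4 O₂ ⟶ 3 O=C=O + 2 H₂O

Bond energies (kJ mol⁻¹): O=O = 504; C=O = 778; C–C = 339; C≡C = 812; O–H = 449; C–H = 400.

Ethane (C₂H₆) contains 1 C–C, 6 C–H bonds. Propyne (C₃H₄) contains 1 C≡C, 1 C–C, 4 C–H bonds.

Reaction 1:
  Bonds broken (reactants):
    C–C: 2 × 339 = 678
    C–H: 12 × 400 = 4800
    O=O: 7 × 504 = 3528
    Σ(broken) = 9006 kJ
  Bonds formed (products):
    C=O: 8 × 778 = 6224
    O–H: 12 × 449 = 5388
    Σ(formed) = 11612 kJ
  ΔH_1 = 9006 − 11612 = −2606 kJ
Reaction 2:
  Bonds broken (reactants):
    C≡C: 1 × 812 = 812
    C–C: 1 × 339 = 339
    C–H: 4 × 400 = 1600
    O=O: 4 × 504 = 2016
    Σ(broken) = 4767 kJ
  Bonds formed (products):
    C=O: 6 × 778 = 4668
    O–H: 4 × 449 = 1796
    Σ(formed) = 6464 kJ
  ΔH_2 = 4767 − 6464 = −1697 kJ
ΔH_1 − ΔH_2 = −909 kJ, so reaction 1 has the more negative ΔH; |ΔH_1 − ΔH_2| = 909 kJ.

Reaction 1, by 909 kJ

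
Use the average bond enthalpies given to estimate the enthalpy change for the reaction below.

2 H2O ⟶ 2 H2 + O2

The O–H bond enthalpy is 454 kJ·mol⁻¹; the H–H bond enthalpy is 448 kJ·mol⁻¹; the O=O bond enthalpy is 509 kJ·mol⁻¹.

Bonds broken (reactants):
  O–H: 4 × 454 = 1816
  Σ(broken) = 1816 kJ
Bonds formed (products):
  H–H: 2 × 448 = 896
  O=O: 1 × 509 = 509
  Σ(formed) = 1405 kJ
ΔH = Σ(broken) − Σ(formed) = 1816 − 1405 = +411 kJ

ΔH ≈ +411 kJ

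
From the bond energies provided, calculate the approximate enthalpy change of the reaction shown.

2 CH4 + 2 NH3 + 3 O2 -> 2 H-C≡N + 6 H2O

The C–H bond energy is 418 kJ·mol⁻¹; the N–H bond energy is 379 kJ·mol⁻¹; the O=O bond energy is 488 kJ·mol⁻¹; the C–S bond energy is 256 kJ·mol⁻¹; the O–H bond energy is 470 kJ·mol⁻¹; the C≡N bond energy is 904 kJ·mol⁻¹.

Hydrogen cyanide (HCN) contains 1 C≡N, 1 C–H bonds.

Bonds broken (reactants):
  C–H: 8 × 418 = 3344
  N–H: 6 × 379 = 2274
  O=O: 3 × 488 = 1464
  Σ(broken) = 7082 kJ
Bonds formed (products):
  C≡N: 2 × 904 = 1808
  C–H: 2 × 418 = 836
  O–H: 12 × 470 = 5640
  Σ(formed) = 8284 kJ
ΔH = Σ(broken) − Σ(formed) = 7082 − 8284 = −1202 kJ

ΔH ≈ −1202 kJ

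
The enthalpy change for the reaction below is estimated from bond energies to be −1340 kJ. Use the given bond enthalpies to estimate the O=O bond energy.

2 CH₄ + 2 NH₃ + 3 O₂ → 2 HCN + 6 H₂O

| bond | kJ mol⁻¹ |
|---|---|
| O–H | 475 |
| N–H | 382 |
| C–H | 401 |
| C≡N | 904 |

Let D be the O=O bond energy.
Σ(broken) = 8×401 + 6×382 + 3×D = 5500 + 3D
Σ(formed) = 2×904 + 2×401 + 12×475 = 8310
ΔH = Σ(broken) − Σ(formed) = (5500 + 3D) − (8310) = −2810 + 3D
Setting this equal to −1340 kJ gives 3D = 1470, so D = 490 kJ/mol.

D(O=O) ≈ 490 kJ/mol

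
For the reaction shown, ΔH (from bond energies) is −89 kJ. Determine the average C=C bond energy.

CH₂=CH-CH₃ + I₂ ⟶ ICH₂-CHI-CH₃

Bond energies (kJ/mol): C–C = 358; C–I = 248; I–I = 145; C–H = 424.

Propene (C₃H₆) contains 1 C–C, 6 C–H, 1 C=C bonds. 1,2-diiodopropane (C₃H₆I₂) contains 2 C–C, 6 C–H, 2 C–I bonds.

Let D be the C=C bond energy.
Σ(broken) = 1×358 + 6×424 + 1×D + 1×145 = 3047 + D
Σ(formed) = 2×358 + 6×424 + 2×248 = 3756
ΔH = Σ(broken) − Σ(formed) = (3047 + D) − (3756) = −709 + D
Setting this equal to −89 kJ gives D = 620 kJ/mol.

D(C=C) ≈ 620 kJ/mol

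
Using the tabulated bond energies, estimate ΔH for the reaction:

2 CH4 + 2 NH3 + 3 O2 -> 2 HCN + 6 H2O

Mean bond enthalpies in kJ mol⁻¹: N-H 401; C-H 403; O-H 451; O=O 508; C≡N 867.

Bonds broken (reactants):
  C-H: 8 × 403 = 3224
  N-H: 6 × 401 = 2406
  O=O: 3 × 508 = 1524
  Σ(broken) = 7154 kJ
Bonds formed (products):
  C≡N: 2 × 867 = 1734
  C-H: 2 × 403 = 806
  O-H: 12 × 451 = 5412
  Σ(formed) = 7952 kJ
ΔH = Σ(broken) − Σ(formed) = 7154 − 7952 = −798 kJ

ΔH ≈ −798 kJ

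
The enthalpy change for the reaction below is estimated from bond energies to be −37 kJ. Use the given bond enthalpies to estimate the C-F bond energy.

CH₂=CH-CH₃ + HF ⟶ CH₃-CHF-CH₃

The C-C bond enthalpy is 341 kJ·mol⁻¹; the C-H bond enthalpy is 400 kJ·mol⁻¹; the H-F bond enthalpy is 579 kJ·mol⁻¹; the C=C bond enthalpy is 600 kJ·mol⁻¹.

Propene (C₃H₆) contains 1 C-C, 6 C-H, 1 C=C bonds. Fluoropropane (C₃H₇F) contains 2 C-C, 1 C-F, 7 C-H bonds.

D(C-F) ≈ 475 kJ/mol

Let D be the C-F bond energy.
Σ(broken) = 1×341 + 6×400 + 1×600 + 1×579 = 3920
Σ(formed) = 2×341 + 1×D + 7×400 = 3482 + D
ΔH = Σ(broken) − Σ(formed) = (3920) − (3482 + D) = +438 − D
Setting this equal to −37 kJ gives D = 475 kJ/mol.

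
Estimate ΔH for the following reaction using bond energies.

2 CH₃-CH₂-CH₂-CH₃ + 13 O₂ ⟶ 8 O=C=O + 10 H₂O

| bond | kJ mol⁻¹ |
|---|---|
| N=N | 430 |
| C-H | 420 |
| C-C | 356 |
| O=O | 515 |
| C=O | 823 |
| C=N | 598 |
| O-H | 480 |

Bonds broken (reactants):
  C-C: 6 × 356 = 2136
  C-H: 20 × 420 = 8400
  O=O: 13 × 515 = 6695
  Σ(broken) = 17231 kJ
Bonds formed (products):
  C=O: 16 × 823 = 13168
  O-H: 20 × 480 = 9600
  Σ(formed) = 22768 kJ
ΔH = Σ(broken) − Σ(formed) = 17231 − 22768 = −5537 kJ

ΔH ≈ −5537 kJ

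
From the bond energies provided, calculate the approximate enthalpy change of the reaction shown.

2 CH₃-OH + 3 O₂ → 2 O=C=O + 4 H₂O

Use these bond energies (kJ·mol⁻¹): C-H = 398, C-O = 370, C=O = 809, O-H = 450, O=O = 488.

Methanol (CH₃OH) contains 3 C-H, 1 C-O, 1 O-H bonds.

Bonds broken (reactants):
  C-H: 6 × 398 = 2388
  C-O: 2 × 370 = 740
  O-H: 2 × 450 = 900
  O=O: 3 × 488 = 1464
  Σ(broken) = 5492 kJ
Bonds formed (products):
  C=O: 4 × 809 = 3236
  O-H: 8 × 450 = 3600
  Σ(formed) = 6836 kJ
ΔH = Σ(broken) − Σ(formed) = 5492 − 6836 = −1344 kJ

ΔH ≈ −1344 kJ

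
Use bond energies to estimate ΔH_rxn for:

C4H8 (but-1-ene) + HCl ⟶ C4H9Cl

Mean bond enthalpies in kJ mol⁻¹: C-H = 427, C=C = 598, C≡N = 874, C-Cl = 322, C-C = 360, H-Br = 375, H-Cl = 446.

ΔH ≈ −65 kJ

Bonds broken (reactants):
  C-C: 2 × 360 = 720
  C-H: 8 × 427 = 3416
  C=C: 1 × 598 = 598
  H-Cl: 1 × 446 = 446
  Σ(broken) = 5180 kJ
Bonds formed (products):
  C-C: 3 × 360 = 1080
  C-Cl: 1 × 322 = 322
  C-H: 9 × 427 = 3843
  Σ(formed) = 5245 kJ
ΔH = Σ(broken) − Σ(formed) = 5180 − 5245 = −65 kJ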